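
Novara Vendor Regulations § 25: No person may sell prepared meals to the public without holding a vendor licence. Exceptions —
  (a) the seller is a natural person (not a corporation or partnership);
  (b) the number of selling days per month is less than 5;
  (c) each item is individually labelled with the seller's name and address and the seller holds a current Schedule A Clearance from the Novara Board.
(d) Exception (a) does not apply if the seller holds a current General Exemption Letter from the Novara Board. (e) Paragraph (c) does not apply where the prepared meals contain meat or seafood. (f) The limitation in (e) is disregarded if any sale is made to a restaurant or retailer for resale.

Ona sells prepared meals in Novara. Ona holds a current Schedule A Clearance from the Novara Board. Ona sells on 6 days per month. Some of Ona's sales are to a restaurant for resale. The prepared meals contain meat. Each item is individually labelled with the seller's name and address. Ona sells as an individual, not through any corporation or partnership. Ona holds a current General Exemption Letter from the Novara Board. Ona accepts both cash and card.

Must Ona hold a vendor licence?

No — exception (c) applies; Ona is not required to hold a vendor licence.

All of (a)'s requirements are met (the seller is a natural person). Turning to paragraph (d): (d) operates against (a): a current General Exemption Letter is held. So (a) is unavailable.
Exception (b) does not apply: the number of selling days per month is 6, not less than 5.
Exception (c) is satisfied on its face — items are individually labelled; a current Schedule A Clearance is held. As to paragraphs (e)–(f): (e) would limit (c) — the prepared meals contain meat — but (f) sets (e) aside: (f) operates — some sales are to a restaurant for resale. (c) remains available.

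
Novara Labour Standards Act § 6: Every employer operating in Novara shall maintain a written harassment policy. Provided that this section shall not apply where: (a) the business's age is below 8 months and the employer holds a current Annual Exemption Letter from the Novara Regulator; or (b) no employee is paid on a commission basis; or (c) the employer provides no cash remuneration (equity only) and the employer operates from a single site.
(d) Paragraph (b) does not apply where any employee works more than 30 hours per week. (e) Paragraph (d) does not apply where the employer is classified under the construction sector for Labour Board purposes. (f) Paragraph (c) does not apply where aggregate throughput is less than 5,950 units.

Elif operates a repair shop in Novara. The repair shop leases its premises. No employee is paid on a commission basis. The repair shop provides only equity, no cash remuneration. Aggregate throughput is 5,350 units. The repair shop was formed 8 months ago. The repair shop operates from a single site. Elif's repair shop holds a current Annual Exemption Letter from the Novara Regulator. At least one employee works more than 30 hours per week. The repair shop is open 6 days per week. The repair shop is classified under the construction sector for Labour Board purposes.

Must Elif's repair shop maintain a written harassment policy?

Exception (a) requires that the business's age is below 8 months; but the business's age is 8 months, not below 8 months, so (a) is unavailable.
Exception (b)'s conditions are all satisfied: no employee is paid on commission. Applying paragraphs (d)–(e): (d) applies (at least one employee exceeds 30 hours/week), but is displaced by (e): (e) operates against (d): the repair shop is classified under the construction sector. Exception (b) stands.
Exception (c): remuneration is equity-only; the employer operates from a single site — every condition holds. But applying paragraph (f): (f) is engaged — aggregate throughput is 5,350 units, less than the 5,950 units limit. Exception (c) does not apply.

No — exception (b) applies; Elif's repair shop is not required to maintain a written harassment policy.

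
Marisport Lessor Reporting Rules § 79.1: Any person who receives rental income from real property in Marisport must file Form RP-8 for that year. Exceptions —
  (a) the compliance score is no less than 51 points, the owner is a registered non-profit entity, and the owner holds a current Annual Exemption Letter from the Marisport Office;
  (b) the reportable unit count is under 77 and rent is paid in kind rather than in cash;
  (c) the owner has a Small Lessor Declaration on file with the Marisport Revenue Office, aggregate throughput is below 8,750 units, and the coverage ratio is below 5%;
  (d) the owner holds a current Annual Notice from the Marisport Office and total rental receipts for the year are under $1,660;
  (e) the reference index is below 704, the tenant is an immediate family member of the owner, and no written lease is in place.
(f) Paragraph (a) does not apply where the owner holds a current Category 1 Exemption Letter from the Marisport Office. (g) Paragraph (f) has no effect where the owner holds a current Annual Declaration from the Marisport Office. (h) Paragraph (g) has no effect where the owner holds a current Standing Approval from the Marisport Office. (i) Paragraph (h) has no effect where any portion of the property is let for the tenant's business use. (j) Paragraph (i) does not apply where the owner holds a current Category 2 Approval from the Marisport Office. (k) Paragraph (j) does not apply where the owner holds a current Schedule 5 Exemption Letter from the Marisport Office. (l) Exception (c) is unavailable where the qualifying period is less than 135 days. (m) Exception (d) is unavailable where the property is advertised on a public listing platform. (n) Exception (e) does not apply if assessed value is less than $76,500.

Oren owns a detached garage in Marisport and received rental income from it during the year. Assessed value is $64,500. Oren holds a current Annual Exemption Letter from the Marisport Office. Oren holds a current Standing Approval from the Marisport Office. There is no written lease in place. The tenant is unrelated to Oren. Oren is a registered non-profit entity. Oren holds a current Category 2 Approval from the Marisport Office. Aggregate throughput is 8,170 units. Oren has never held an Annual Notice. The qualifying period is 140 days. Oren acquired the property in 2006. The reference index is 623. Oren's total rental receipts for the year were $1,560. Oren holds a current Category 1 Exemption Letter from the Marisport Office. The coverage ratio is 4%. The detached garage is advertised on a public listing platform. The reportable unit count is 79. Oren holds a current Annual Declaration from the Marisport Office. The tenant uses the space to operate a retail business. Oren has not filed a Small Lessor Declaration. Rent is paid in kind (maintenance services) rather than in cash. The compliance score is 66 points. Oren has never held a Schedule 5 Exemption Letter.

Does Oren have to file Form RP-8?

Yes — Oren must file Form RP-8.

Exception (a): the compliance score is 66 points, meeting the 51 points threshold; Oren is a registered non-profit; a current Annual Exemption Letter is held — every condition holds. But applying paragraphs (f)–(k): (f) is engaged — a current Category 1 Exemption Letter is held. (g) is engaged (a current Annual Declaration is held), but is overridden by (h): (h) operates against (g): a current Standing Approval is held. (i) would limit (h) — the space is let for business use — but (j) sets (i) aside: (j) operates against (i): a current Category 2 Approval is held. (k), which would lift (j), is inapplicable — the Schedule 5 Exemption Letter is not current. (a) is therefore removed.
Exception (b) requires that the reportable unit count is under 77; but the reportable unit count is 79, not under 77, so (b) is unavailable.
Exception (c) does not apply: no Small Lessor Declaration is on file.
Exception (d) requires that the owner holds a current Annual Notice from the Marisport Office; but there is no Annual Notice in force, so (d) is unavailable.
Exception (e) does not apply: the tenant is unrelated to the owner.
No exception applies. The general rule governs.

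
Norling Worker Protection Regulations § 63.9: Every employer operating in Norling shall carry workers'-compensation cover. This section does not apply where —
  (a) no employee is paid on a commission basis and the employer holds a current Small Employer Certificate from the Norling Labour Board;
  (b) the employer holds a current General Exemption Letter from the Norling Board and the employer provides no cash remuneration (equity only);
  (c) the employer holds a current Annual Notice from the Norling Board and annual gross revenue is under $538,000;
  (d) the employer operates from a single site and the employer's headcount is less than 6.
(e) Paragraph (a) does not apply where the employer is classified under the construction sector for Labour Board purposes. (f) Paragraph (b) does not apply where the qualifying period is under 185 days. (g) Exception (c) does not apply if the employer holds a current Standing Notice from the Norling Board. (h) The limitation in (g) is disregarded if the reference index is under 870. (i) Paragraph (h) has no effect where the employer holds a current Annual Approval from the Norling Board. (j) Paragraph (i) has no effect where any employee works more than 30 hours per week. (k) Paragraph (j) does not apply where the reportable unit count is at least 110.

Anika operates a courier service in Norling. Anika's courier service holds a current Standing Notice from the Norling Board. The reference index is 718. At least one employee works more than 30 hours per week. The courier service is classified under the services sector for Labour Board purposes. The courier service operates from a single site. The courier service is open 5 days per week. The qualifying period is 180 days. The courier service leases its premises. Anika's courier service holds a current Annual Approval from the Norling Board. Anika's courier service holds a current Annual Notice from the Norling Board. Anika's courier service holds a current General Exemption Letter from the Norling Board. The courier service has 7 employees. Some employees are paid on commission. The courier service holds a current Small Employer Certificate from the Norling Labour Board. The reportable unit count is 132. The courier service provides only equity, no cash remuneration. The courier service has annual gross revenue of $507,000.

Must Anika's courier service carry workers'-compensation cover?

Exception (a) fails — some employees are paid on commission.
Exception (b) is satisfied on its face — a current General Exemption Letter is held; remuneration is equity-only. But: (f) is engaged — the qualifying period is 180 days, under the 185 days limit. Exception (b) does not apply.
Exception (c): a current Annual Notice is held; annual gross revenue is $507,000, under the $538,000 limit — every condition holds. But: (g) is triggered — a current Standing Notice is held. (h) applies (the reference index is 718, under the 870 limit), but is overridden by (i): (i) operates against (h): a current Annual Approval is held. (j) would limit (i) — at least one employee exceeds 30 hours/week — but (k) sets (j) aside: (k) operates against (j): the reportable unit count is 132, meeting the 110 threshold. So (c) is unavailable.
Exception (d) fails — the employer's headcount is 7, not less than 6.
No exception displaces § 63.9.

Yes — Anika's courier service must carry workers'-compensation cover.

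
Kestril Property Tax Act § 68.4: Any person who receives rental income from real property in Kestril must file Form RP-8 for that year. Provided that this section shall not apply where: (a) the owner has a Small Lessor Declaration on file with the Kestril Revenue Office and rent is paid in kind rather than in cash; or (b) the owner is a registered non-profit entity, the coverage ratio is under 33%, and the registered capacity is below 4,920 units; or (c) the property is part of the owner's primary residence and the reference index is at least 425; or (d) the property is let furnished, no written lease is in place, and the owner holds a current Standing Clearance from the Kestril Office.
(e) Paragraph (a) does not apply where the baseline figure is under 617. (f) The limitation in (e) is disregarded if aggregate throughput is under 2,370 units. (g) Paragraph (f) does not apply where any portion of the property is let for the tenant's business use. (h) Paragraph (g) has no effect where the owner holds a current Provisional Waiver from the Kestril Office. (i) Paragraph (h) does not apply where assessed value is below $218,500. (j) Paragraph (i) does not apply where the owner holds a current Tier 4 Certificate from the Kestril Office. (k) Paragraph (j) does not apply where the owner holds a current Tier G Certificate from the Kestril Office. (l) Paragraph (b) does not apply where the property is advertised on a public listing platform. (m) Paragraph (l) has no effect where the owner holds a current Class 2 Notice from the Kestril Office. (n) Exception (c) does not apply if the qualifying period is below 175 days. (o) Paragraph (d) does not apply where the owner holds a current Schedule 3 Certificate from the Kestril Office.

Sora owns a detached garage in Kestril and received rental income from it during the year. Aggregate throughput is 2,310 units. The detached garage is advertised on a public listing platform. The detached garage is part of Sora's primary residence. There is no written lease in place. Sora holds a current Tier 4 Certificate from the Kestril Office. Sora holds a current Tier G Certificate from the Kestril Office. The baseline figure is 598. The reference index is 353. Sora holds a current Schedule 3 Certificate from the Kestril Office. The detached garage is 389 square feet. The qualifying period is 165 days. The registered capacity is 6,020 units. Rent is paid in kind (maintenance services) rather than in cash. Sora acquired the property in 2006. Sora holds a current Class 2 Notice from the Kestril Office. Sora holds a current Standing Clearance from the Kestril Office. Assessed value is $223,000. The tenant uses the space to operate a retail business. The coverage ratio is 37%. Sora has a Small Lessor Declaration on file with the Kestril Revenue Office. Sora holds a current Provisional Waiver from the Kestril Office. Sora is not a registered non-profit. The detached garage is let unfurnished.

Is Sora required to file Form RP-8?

Exception (a): a Small Lessor Declaration is on file; rent is paid in kind — every condition holds. Considering the limiting provisions: (e) is triggered (the baseline figure is 598, under the 617 limit), but is set aside by (f): (f) operates against (e): aggregate throughput is 2,310 units, under the 2,370 units limit. (g) would limit (f) — the space is let for business use — but (h) sets (g) aside: (h) operates against (g): a current Provisional Waiver is held. (i), which would lift (h), is not engaged — assessed value is $223,000, not below $218,500. Exception (a) stands.
Exception (b) does not apply: Sora is not a registered non-profit.
Exception (c) requires that the reference index is at least 425; but the reference index is 353, short of 425, so (c) is unavailable.
Exception (d) fails — the property is let unfurnished.

No — exception (a) applies; Sora is not required to file Form RP-8.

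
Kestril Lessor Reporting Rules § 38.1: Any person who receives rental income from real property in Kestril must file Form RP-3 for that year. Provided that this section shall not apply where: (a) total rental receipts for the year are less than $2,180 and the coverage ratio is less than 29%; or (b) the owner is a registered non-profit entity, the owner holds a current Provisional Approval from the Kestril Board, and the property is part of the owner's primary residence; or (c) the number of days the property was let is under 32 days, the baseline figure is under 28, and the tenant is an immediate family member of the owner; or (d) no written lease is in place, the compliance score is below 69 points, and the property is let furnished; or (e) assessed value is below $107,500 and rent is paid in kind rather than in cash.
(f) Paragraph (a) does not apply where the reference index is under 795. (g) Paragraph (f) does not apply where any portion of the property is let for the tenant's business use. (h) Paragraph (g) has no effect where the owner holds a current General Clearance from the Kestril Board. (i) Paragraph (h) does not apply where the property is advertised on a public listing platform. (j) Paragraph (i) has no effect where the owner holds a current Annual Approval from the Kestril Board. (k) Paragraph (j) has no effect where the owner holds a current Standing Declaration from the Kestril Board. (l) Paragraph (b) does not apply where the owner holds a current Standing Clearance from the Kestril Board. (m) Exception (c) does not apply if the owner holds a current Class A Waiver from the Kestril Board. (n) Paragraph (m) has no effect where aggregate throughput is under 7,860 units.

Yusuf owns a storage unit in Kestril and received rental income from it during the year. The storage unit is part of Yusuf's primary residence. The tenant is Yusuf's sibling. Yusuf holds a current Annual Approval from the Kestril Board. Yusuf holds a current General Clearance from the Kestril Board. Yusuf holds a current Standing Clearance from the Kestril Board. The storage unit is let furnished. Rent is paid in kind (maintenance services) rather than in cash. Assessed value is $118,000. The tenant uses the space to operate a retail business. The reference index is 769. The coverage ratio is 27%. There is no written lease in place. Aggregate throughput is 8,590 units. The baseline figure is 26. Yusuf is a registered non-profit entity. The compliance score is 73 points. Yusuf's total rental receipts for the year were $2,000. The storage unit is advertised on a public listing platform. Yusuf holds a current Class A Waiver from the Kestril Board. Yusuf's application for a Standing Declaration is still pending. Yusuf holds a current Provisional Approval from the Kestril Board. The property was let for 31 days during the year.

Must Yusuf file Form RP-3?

Yes — Yusuf must file Form RP-3.

Exception (a)'s conditions are all satisfied: total rental receipts for the year are $2,000, less than the $2,180 limit; the coverage ratio is 27%, less than the 29% limit. But: (f) operates against (a): the reference index is 769, under the 795 limit. (g) would limit (f) — the space is let for business use — but (h) sets (g) aside: (h) is triggered — a current General Clearance is held. (i) is engaged (the property is publicly advertised), but is set aside by (j): (j) operates against (i): a current Annual Approval is held. (k), which would lift (j), is not engaged — the Standing Declaration is not current. Exception (a) does not apply.
Exception (b): Yusuf is a registered non-profit; a current Provisional Approval is held; the storage unit is part of the primary residence — every condition holds. But applying paragraph (l): (l) is engaged — a current Standing Clearance is held. (b) is therefore removed.
Exception (c)'s conditions are all satisfied: the number of days the property was let is 31 days, under the 32 days limit; the baseline figure is 26, under the 28 limit; the tenant is an immediate family member. However, paragraphs (m)–(n) must be considered: (m) is engaged — a current Class A Waiver is held. (n), which would lift (m), is not triggered — aggregate throughput is 8,590 units, not under 7,860 units. (c) is therefore removed.
Exception (d) does not apply: the compliance score is 73 points, not below 69 points.
Exception (e) fails — assessed value is $118,000, not below $107,500.
No exception applies. The general rule governs.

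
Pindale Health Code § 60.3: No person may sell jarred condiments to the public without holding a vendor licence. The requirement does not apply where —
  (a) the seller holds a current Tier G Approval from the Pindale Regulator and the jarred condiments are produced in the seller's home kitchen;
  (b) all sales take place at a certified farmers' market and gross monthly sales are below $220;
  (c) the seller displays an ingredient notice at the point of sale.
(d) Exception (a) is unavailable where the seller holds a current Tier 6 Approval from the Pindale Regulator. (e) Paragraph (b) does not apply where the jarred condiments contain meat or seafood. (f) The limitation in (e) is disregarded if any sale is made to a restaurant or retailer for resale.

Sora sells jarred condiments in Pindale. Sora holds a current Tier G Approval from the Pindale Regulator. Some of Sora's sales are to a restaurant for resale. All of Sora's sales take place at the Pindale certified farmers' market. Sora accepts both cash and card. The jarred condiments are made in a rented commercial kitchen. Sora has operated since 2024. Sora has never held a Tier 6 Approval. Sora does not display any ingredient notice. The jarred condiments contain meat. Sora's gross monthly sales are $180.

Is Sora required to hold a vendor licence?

Exception (a) does not apply: the jarred condiments are made in a commercial kitchen, not a home kitchen.
Exception (b) is satisfied on its face — all sales are at a certified farmers' market; gross monthly sales are $180, below the $220 limit. Under paragraphs (e)–(f): (e) would limit (b) — the jarred condiments contain meat — but (f) sets (e) aside: (f) applies — some sales are to a restaurant for resale. (b) remains available.
Exception (c) does not apply: no ingredient notice is displayed.

No — exception (b) applies; Sora is not required to hold a vendor licence.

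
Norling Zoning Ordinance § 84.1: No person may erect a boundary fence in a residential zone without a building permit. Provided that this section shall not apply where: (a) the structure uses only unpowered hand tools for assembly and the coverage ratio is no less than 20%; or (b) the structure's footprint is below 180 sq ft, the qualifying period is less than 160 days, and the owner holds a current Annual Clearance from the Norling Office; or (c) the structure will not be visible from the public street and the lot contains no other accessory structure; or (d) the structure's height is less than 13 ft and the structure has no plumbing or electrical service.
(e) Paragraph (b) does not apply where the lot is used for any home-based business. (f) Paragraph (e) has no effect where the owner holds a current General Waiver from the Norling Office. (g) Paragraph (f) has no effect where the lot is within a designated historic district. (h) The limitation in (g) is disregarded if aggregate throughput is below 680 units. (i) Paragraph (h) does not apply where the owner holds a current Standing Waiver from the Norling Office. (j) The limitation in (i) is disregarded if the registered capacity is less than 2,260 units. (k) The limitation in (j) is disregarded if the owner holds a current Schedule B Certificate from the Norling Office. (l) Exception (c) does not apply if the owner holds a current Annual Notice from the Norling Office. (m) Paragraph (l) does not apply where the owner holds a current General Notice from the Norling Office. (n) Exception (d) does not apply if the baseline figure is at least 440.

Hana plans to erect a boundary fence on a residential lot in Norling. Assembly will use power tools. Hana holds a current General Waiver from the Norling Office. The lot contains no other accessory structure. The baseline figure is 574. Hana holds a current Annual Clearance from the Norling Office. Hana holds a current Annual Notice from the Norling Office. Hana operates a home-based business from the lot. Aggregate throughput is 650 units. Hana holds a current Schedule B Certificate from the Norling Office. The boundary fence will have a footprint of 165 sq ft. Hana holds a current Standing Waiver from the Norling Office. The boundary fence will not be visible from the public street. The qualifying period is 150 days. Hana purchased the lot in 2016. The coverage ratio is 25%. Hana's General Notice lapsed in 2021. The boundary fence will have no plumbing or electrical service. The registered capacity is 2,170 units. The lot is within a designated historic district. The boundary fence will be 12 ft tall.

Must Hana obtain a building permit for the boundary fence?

Exception (a) does not apply: assembly uses power tools.
Exception (b): the structure's footprint is 165 sq ft, below the 180 sq ft limit; the qualifying period is 150 days, less than the 160 days limit; a current Annual Clearance is held — every condition holds. But applying paragraphs (e)–(k): (e) applies — a home-based business operates on the lot. (f) is engaged (a current General Waiver is held), but yields to (g): (g) applies — the lot is in a historic district. (h) operates (aggregate throughput is 650 units, below the 680 units limit), but is displaced by (i): (i) applies — a current Standing Waiver is held. (j) would limit (i) — the registered capacity is 2,170 units, less than the 2,260 units limit — but (k) sets (j) aside: (k) operates against (j): a current Schedule B Certificate is held. Exception (b) does not apply.
Exception (c) is satisfied on its face — the structure will not be visible from the street; the lot has no other accessory structure. But applying paragraphs (l)–(m): (l) operates against (c): a current Annual Notice is held. (m), which would lift (l), does not operate here — the General Notice is not current. So (c) is unavailable.
Exception (d) is satisfied on its face — the structure's height is 12 ft, less than the 13 ft limit; there is no plumbing or electrical service. However, paragraph (n) must be considered: (n) operates against (d): the baseline figure is 574, meeting the 440 threshold. (d) is therefore removed.
Every exception is unavailable, so the rule governs.

Yes — Hana must obtain a building permit.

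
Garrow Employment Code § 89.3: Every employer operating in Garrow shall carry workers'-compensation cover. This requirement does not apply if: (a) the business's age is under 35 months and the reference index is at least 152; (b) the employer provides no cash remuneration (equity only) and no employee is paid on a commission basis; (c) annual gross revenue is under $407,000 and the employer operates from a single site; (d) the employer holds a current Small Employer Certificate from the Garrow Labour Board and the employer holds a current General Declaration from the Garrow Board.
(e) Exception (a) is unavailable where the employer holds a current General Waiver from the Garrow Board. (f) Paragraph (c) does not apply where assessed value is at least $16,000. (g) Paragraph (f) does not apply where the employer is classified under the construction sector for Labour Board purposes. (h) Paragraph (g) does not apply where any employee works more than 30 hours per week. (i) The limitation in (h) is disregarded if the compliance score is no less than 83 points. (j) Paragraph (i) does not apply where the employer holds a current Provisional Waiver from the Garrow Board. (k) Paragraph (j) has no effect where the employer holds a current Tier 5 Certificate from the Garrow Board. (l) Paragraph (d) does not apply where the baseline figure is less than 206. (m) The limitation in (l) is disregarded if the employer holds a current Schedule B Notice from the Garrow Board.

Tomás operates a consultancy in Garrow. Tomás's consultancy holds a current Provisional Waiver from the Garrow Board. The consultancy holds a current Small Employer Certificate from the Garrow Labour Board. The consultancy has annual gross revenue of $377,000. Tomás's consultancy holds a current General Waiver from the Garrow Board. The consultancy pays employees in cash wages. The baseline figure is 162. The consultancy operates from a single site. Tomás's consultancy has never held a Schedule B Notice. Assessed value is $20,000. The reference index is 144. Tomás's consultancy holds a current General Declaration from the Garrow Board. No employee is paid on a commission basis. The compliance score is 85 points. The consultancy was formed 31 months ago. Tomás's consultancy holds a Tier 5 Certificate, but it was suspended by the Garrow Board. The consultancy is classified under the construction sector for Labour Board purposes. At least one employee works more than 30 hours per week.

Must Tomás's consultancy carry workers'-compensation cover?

Exception (a) does not apply: the reference index is 144, short of 152.
Exception (b) fails — employees are paid cash wages.
All of (c)'s requirements are met (annual gross revenue is $377,000, under the $407,000 limit; the employer operates from a single site). But applying paragraphs (f)–(k): (f) operates against (c): assessed value is $20,000, meeting the $16,000 threshold. (g) would limit (f) — the consultancy is classified under the construction sector — but (h) sets (g) aside: (h) operates against (g): at least one employee exceeds 30 hours/week. (i) is triggered (the compliance score is 85 points, meeting the 83 points threshold), but is overridden by (j): (j) operates against (i): a current Provisional Waiver is held. (k), which would lift (j), is not engaged — no current Tier 5 Certificate is held. (c) is therefore removed.
Exception (d): a current Small Employer Certificate is held; a current General Declaration is held — every condition holds. But applying paragraphs (l)–(m): (l) operates — the baseline figure is 162, less than the 206 limit. (m), which would lift (l), does not operate here — there is no Schedule B Notice in force. Exception (d) does not apply.
No exception displaces § 89.3.

Yes — Tomás's consultancy must carry workers'-compensation cover.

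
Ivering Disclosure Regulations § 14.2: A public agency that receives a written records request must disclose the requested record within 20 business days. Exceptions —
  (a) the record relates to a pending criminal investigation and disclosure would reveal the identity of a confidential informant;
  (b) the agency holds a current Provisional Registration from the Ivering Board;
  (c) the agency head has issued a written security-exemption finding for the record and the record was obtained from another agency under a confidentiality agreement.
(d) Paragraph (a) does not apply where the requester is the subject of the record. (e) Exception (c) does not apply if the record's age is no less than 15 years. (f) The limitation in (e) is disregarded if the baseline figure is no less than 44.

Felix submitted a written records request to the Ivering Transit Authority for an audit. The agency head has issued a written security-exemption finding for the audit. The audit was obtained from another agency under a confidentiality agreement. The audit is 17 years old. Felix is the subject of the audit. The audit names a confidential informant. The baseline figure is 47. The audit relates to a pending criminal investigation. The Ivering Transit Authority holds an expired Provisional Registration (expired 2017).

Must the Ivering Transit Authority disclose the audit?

Exception (a): the audit relates to a pending investigation; the audit names a confidential informant — every condition holds. But applying paragraph (d): (d) operates — Felix is the subject of the audit. So (a) is unavailable.
Exception (b) does not apply: the Provisional Registration is not current.
Exception (c): a written security-exemption finding has been issued; the audit was obtained under a confidentiality agreement — every condition holds. Applying paragraphs (e)–(f): (e) is triggered (the record's age is 17 years, meeting the 15 years threshold), but is set aside by (f): (f) operates — the baseline figure is 47, meeting the 44 threshold. So (c) applies.

No — exception (c) applies; the Ivering Transit Authority is not required to disclose the audit.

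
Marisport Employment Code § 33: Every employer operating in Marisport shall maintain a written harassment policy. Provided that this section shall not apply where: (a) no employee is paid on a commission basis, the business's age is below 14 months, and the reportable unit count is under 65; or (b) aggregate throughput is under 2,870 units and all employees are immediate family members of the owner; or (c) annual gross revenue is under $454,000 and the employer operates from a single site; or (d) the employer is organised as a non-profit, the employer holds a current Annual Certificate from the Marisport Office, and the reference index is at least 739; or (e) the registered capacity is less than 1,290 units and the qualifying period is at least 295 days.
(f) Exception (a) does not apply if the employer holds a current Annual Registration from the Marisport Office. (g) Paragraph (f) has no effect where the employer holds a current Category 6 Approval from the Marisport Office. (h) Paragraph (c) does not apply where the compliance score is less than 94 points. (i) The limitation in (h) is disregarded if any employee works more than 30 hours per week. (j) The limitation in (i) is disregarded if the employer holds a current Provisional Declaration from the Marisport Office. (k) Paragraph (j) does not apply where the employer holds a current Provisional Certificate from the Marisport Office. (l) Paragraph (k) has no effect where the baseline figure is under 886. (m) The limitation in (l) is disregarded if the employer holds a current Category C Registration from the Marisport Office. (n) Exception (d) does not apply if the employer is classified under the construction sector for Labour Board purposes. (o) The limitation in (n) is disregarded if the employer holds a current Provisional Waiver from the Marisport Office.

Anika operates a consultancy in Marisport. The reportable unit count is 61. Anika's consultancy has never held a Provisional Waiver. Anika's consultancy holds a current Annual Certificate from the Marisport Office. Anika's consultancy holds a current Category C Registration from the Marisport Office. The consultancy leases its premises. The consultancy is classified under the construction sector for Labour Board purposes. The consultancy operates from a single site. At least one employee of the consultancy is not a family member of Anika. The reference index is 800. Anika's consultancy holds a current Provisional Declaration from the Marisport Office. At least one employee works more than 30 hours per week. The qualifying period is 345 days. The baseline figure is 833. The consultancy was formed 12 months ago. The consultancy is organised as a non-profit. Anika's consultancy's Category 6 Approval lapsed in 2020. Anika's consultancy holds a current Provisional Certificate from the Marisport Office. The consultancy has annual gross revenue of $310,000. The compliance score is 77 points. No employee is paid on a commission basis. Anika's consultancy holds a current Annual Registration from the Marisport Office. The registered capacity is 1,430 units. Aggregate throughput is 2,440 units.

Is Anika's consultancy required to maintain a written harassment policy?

Exception (a): no employee is paid on commission; the business's age is 12 months, below the 14 months limit; the reportable unit count is 61, under the 65 limit — every condition holds. Turning to paragraphs (f)–(g): (f) operates — a current Annual Registration is held. (g), which would lift (f), does not operate here — no current Category 6 Approval is held. Exception (a) does not apply.
Exception (b) does not apply: at least one employee is not a family member.
Exception (c) is satisfied on its face — annual gross revenue is $310,000, under the $454,000 limit; the employer operates from a single site. Applying paragraphs (h)–(m): (h) would limit (c) — the compliance score is 77 points, less than the 94 points limit — but (i) sets (h) aside: (i) operates against (h): at least one employee exceeds 30 hours/week. (j) would limit (i) — a current Provisional Declaration is held — but (k) sets (j) aside: (k) is triggered — a current Provisional Certificate is held. (l) would limit (k) — the baseline figure is 833, under the 886 limit — but (m) sets (l) aside: (m) is engaged — a current Category C Registration is held. Exception (c) stands.
Exception (d): the employer is a non-profit; a current Annual Certificate is held; the reference index is 800, meeting the 739 threshold — every condition holds. But: (n) operates against (d): the consultancy is classified under the construction sector. (o) is not engaged (there is no Provisional Waiver in force), so (n) stands. So (d) is unavailable.
Exception (e) requires that the registered capacity is less than 1,290 units; but the registered capacity is 1,430 units, not less than 1,290 units, so (e) is unavailable.

No — exception (c) applies; Anika's consultancy is not required to maintain a written harassment policy.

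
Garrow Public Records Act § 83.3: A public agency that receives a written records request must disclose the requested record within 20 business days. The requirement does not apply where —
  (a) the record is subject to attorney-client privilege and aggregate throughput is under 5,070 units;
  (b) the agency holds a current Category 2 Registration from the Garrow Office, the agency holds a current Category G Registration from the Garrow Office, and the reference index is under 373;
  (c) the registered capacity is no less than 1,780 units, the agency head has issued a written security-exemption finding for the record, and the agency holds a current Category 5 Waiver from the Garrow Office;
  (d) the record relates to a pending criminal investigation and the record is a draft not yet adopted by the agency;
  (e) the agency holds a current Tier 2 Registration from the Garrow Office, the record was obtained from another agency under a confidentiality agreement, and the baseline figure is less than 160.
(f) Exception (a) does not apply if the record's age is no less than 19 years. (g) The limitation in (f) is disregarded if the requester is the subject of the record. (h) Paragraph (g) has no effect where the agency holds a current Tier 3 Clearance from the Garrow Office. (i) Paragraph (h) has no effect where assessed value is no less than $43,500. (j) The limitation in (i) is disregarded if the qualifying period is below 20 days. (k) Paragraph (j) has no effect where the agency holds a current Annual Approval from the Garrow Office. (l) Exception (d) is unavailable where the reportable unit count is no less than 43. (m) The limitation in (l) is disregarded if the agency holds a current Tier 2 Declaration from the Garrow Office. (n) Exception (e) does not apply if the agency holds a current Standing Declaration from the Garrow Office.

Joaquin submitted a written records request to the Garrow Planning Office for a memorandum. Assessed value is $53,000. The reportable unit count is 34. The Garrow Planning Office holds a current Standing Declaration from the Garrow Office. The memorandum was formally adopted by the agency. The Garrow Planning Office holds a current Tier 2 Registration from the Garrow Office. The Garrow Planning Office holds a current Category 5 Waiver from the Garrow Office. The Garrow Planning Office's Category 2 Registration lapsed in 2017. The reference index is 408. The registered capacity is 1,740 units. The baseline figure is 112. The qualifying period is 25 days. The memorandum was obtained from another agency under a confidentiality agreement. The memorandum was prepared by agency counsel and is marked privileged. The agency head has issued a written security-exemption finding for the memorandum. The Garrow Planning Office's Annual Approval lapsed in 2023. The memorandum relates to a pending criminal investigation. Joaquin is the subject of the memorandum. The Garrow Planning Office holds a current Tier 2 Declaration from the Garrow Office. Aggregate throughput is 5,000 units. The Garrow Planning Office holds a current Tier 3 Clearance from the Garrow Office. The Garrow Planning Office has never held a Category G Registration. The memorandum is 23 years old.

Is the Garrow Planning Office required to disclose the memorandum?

All of (a)'s requirements are met (the memorandum is privileged; aggregate throughput is 5,000 units, under the 5,070 units limit). As to paragraphs (f)–(k): (f) is triggered (the record's age is 23 years, meeting the 19 years threshold), but yields to (g): (g) operates against (f): Joaquin is the subject of the memorandum. (h) is engaged (a current Tier 3 Clearance is held), but yields to (i): (i) applies — assessed value is $53,000, meeting the $43,500 threshold. (j), which would lift (i), is inapplicable — the qualifying period is 25 days, not below 20 days. (a) remains available.
Exception (b) fails — the Category 2 Registration is not current.
Exception (c) fails — the registered capacity is 1,740 units, short of 1,780 units.
Exception (d) requires that the record is a draft not yet adopted by the agency; but the memorandum has been formally adopted, so (d) is unavailable.
All of (e)'s requirements are met (a current Tier 2 Registration is held; the memorandum was obtained under a confidentiality agreement; the baseline figure is 112, less than the 160 limit). But applying paragraph (n): (n) is engaged — a current Standing Declaration is held. (e) is therefore removed.

No — exception (a) applies; the Garrow Planning Office is not required to disclose the memorandum.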